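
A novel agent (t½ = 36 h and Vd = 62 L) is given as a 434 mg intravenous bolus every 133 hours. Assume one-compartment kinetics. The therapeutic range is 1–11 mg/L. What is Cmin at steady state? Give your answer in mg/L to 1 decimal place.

0.6 mg/L

k = ln2/t½ = ln2/36 ≈ 0.019254 h⁻¹; fraction remaining f = e^(−kτ) = e^(−0.019254×133) ≈ 0.0772.
Each bolus raises the concentration by D/Vd = 434/62 ≈ 7.000 mg/L.
Steady-state trough Cmin,ss = C₀·f/(1−f) ≈ 7.000 × 0.0772/0.9228 ≈ 0.586 mg/L.
Trough 0.6 mg/L vs MEC 1 mg/L: subtherapeutic.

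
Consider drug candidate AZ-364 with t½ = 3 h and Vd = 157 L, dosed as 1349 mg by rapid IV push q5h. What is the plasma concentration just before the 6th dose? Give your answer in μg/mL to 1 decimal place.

f = (1/2)^(τ/t½) = (1/2)^(5/3) ≈ 0.3150.
C₀ = D/Vd = 1349/157 ≈ 8.592 μg/mL.
Before the 6th dose, 5 doses have been given. Superposition: Cmin = C₀·(f + f² + … + f^5).
≈ 8.592 × (0.3150 + 0.0992 + 0.0313 + 0.0098 + 0.0031) ≈ 8.592 × 0.4584 ≈ 3.939 μg/mL.

3.9 μg/mL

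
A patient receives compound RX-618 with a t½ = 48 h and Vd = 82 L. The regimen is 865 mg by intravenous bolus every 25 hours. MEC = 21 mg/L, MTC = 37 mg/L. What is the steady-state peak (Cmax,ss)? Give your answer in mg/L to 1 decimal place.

k = ln2/t½ = ln2/48 ≈ 0.014441 h⁻¹; fraction remaining f = e^(−kτ) = e^(−0.014441×25) ≈ 0.6970.
At steady state, accumulation factor R = 1/(1 − e^(−kτ)) ≈ 3.3003.
Each bolus raises the concentration by D/Vd = 865/82 ≈ 10.549 mg/L.
Cmax,ss = C₀/(1 − f) ≈ 10.549/0.3030 ≈ 34.815 mg/L.
Peak 34.8 mg/L vs MTC 37 mg/L: below toxic threshold.

34.8 mg/L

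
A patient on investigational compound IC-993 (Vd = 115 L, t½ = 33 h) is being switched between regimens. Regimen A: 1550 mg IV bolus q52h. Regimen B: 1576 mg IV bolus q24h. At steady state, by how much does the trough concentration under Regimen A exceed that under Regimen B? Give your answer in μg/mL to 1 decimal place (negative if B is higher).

Regimen A: f = (1/2)^(52/33) ≈ 0.3355; Cmin,ss = (1550/115)·f/(1−f) ≈ 6.805 μg/mL.
Regimen B: f = (1/2)^(24/33) ≈ 0.6040; Cmin,ss = (1576/115)·f/(1−f) ≈ 20.903 μg/mL.
Difference ≈ 6.805 − 20.903 ≈ -14.098 μg/mL.

-14.1 μg/mL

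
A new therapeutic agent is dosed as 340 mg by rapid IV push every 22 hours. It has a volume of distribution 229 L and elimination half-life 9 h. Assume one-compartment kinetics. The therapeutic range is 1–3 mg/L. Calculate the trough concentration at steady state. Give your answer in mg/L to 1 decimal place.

0.3 mg/L

τ/t½ = 22/9 ≈ 2.4444, so fraction remaining f = (1/2)^(22/9) ≈ 0.1837.
At steady state, accumulation factor R = 1/(1 − e^(−kτ)) ≈ 1.2250.
Single-dose peak C₀ = D/Vd = 340/229 ≈ 1.485 mg/L.
Cmax,ss = C₀/(1 − f) ≈ 1.485/0.8163 ≈ 1.819 mg/L.
Steady-state trough Cmin,ss = Cmax,ss·f ≈ 1.819 × 0.1837 ≈ 0.334 mg/L.
Trough 0.3 mg/L vs MEC 1 mg/L: subtherapeutic.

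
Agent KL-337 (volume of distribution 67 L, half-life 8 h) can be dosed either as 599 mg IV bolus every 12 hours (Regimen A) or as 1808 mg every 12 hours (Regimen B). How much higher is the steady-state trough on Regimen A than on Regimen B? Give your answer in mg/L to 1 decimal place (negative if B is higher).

Regimen A: f = (1/2)^(12/8) ≈ 0.3536; Cmin,ss = (599/67)·f/(1−f) ≈ 4.891 mg/L.
Regimen B: f = (1/2)^(12/8) ≈ 0.3536; Cmin,ss = (1808/67)·f/(1−f) ≈ 14.762 mg/L.
Difference ≈ 4.891 − 14.762 ≈ -9.871 mg/L.

-9.9 mg/L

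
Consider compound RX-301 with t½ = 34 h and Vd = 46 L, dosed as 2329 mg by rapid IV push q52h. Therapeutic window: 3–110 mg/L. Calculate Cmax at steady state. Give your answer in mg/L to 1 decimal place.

Over one 52-h interval, 52/34 ≈ 1.5294 half-lives elapse, leaving f ≈ 0.3464 of each dose.
At steady state, accumulation factor R = 1/(1 − e^(−kτ)) ≈ 1.5300.
Each bolus raises the concentration by D/Vd = 2329/46 ≈ 50.630 mg/L.
Steady-state peak Cmax,ss = C₀·R ≈ 50.630 × 1.5300 ≈ 77.464 mg/L.
Peak 77.5 mg/L vs MTC 110 mg/L: below toxic threshold.

77.5 mg/L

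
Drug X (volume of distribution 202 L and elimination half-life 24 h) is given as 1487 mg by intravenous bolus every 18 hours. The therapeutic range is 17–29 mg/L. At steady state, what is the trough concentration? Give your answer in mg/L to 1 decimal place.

Over one 18-h interval, 18/24 ≈ 0.75 half-lives elapse, leaving f ≈ 0.5946 of each dose.
At steady state, accumulation factor R = 1/(1 − e^(−kτ)) ≈ 2.4667.
Single-dose peak C₀ = D/Vd = 1487/202 ≈ 7.361 mg/L.
Cmax,ss = C₀/(1 − f) ≈ 7.361/0.4054 ≈ 18.157 mg/L.
One interval later, Cmin,ss = Cmax,ss·e^(−kτ) ≈ 18.157 × 0.5946 ≈ 10.796 mg/L.
Trough 10.8 mg/L vs MEC 17 mg/L: subtherapeutic.

10.8 mg/L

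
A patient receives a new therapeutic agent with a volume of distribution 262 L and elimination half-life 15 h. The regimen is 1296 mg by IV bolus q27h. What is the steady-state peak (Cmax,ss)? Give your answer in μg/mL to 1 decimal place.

6.9 μg/mL

τ/t½ = 27/15 ≈ 1.8, so fraction remaining f = (1/2)^(27/15) ≈ 0.2872.
Accumulation ratio R = 1/(1 − f) ≈ 1/0.7128 ≈ 1.4029.
Single-dose peak C₀ = D/Vd = 1296/262 ≈ 4.947 μg/mL.
Steady-state peak Cmax,ss = C₀·R ≈ 4.947 × 1.4029 ≈ 6.940 μg/mL.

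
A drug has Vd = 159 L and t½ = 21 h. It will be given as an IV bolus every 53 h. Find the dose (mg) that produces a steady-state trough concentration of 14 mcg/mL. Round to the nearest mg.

10576 mg

τ/t½ = 53/21 ≈ 2.5238, so f = (1/2)^(53/21) ≈ 0.173883.
Cmin,ss = (D/Vd)·f/(1−f), so D = Cmin,ss·Vd·(1−f)/f.
D = 14 × 159 × (1−f)/f ≈ 14 × 159 × 4.75099 ≈ 10575.70 mg.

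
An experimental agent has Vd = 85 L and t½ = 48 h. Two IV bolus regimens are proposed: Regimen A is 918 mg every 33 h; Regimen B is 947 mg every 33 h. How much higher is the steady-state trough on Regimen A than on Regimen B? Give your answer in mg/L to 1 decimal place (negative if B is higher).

Regimen A: f = (1/2)^(33/48) ≈ 0.6209; Cmin,ss = (918/85)·f/(1−f) ≈ 17.689 mg/L.
Regimen B: f = (1/2)^(33/48) ≈ 0.6209; Cmin,ss = (947/85)·f/(1−f) ≈ 18.247 mg/L.
Difference ≈ 17.689 − 18.247 ≈ -0.558 mg/L.

-0.6 mg/L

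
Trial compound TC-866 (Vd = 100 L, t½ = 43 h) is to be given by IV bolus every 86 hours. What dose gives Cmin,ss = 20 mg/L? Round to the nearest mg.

6000 mg

τ/t½ = 86/43 ≈ 2, so f = (1/2)^(86/43) ≈ 0.250000.
Cmin,ss = (D/Vd)·f/(1−f), so D = Cmin,ss·Vd·(1−f)/f.
D = 20 × 100 × (1−f)/f ≈ 20 × 100 × 3.00000 ≈ 6000.00 mg.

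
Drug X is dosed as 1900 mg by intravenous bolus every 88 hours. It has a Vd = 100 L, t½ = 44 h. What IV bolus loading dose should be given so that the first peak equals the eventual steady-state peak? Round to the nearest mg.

f = (1/2)^(88/44) ≈ 0.250000; accumulation ratio R = 1/(1−f) ≈ 1.33333.
Loading dose to hit Cmax,ss on first dose: D_load = D_maint·R ≈ 1900 × 1.33333 ≈ 2533.33 mg.

2533 mg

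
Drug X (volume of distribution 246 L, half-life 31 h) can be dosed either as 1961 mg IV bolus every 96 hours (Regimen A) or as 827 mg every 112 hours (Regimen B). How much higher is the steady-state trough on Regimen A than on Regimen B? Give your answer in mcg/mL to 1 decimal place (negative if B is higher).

0.8 mcg/mL

Regimen A: f = (1/2)^(96/31) ≈ 0.1169; Cmin,ss = (1961/246)·f/(1−f) ≈ 1.055 mcg/mL.
Regimen B: f = (1/2)^(112/31) ≈ 0.0817; Cmin,ss = (827/246)·f/(1−f) ≈ 0.299 mcg/mL.
Difference ≈ 1.055 − 0.299 ≈ 0.756 mcg/mL.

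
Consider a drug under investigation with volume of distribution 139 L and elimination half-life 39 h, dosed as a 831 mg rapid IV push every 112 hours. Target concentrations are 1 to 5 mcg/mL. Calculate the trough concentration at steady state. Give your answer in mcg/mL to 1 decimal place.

k = ln2/t½ = ln2/39 ≈ 0.017773 h⁻¹; fraction remaining f = e^(−kτ) = e^(−0.017773×112) ≈ 0.1366.
Each bolus raises the concentration by D/Vd = 831/139 ≈ 5.978 mcg/mL.
Steady-state trough Cmin,ss = C₀·f/(1−f) ≈ 5.978 × 0.1366/0.8634 ≈ 0.946 mcg/mL.
Trough 0.9 mcg/mL vs MEC 1 mcg/mL: subtherapeutic.

0.9 mcg/mL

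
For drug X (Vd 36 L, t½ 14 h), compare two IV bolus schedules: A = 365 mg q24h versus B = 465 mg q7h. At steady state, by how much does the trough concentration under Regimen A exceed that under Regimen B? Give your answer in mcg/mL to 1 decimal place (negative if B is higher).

-26.7 mcg/mL

Regimen A: f = (1/2)^(24/14) ≈ 0.3048; Cmin,ss = (365/36)·f/(1−f) ≈ 4.445 mcg/mL.
Regimen B: f = (1/2)^(7/14) ≈ 0.7071; Cmin,ss = (465/36)·f/(1−f) ≈ 31.183 mcg/mL.
Difference ≈ 4.445 − 31.183 ≈ -26.738 mcg/mL.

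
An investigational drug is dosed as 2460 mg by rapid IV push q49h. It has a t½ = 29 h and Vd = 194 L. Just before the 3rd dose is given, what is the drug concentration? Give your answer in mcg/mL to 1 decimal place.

5.1 mcg/mL

f = (1/2)^(τ/t½) = (1/2)^(49/29) ≈ 0.3100.
C₀ = D/Vd = 2460/194 ≈ 12.680 mcg/mL.
Before the 3rd dose, 2 doses have been given. Superposition: Cmin = C₀·(f + f²).
≈ 12.680 × (0.3100 + 0.0961) ≈ 12.680 × 0.4061 ≈ 5.149 mcg/mL.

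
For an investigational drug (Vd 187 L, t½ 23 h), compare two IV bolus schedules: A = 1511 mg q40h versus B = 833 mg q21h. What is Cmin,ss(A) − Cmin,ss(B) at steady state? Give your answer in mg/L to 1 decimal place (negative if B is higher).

Regimen A: f = (1/2)^(40/23) ≈ 0.2996; Cmin,ss = (1511/187)·f/(1−f) ≈ 3.456 mg/L.
Regimen B: f = (1/2)^(21/23) ≈ 0.5311; Cmin,ss = (833/187)·f/(1−f) ≈ 5.045 mg/L.
Difference ≈ 3.456 − 5.045 ≈ -1.589 mg/L.

-1.6 mg/L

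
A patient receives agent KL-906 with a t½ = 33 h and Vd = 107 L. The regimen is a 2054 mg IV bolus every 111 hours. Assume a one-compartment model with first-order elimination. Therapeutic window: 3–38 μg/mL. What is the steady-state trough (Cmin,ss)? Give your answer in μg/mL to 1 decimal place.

2.1 μg/mL

τ/t½ = 111/33 ≈ 3.3636, so fraction remaining f = (1/2)^(111/33) ≈ 0.0972.
Accumulation ratio R = 1/(1 − f) ≈ 1/0.9028 ≈ 1.1077.
Each bolus raises the concentration by D/Vd = 2054/107 ≈ 19.196 μg/mL.
Steady-state peak Cmax,ss = C₀·R ≈ 19.196 × 1.1077 ≈ 21.263 μg/mL.
Steady-state trough Cmin,ss = Cmax,ss·f ≈ 21.263 × 0.0972 ≈ 2.067 μg/mL.
Trough 2.1 μg/mL vs MEC 3 μg/mL: subtherapeutic.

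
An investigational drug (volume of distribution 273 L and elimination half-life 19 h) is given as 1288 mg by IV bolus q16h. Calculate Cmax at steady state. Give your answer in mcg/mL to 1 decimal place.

τ/t½ = 16/19 ≈ 0.84211, so fraction remaining f = (1/2)^(16/19) ≈ 0.5578.
Accumulation ratio R = 1/(1 − f) ≈ 1/0.4422 ≈ 2.2614.
Each bolus raises the concentration by D/Vd = 1288/273 ≈ 4.718 mcg/mL.
Cmax,ss = C₀/(1 − f) ≈ 4.718/0.4422 ≈ 10.669 mcg/mL.

10.7 mcg/mL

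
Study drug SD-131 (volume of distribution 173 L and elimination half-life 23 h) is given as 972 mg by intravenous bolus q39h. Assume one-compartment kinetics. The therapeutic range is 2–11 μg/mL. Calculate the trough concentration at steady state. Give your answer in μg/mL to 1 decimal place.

Over one 39-h interval, 39/23 ≈ 1.6957 half-lives elapse, leaving f ≈ 0.3087 of each dose.
Accumulation ratio R = 1/(1 − f) ≈ 1/0.6913 ≈ 1.4465.
Each bolus raises the concentration by D/Vd = 972/173 ≈ 5.618 μg/mL.
Cmax,ss = C₀/(1 − f) ≈ 5.618/0.6913 ≈ 8.127 μg/mL.
Steady-state trough Cmin,ss = Cmax,ss·f ≈ 8.127 × 0.3087 ≈ 2.509 μg/mL.
Trough 2.5 μg/mL vs MEC 2 μg/mL: adequate.

2.5 μg/mL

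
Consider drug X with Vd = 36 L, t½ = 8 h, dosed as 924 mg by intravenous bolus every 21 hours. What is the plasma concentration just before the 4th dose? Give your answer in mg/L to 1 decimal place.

4.9 mg/L

f = (1/2)^(τ/t½) = (1/2)^(21/8) ≈ 0.1621.
C₀ = D/Vd = 924/36 ≈ 25.667 mg/L.
Before the 4th dose, 3 doses have been given. Superposition: Cmin = C₀·(f + f² + … + f^3).
≈ 25.667 × (0.1621 + 0.0263 + 0.0043) ≈ 25.667 × 0.1927 ≈ 4.946 mg/L.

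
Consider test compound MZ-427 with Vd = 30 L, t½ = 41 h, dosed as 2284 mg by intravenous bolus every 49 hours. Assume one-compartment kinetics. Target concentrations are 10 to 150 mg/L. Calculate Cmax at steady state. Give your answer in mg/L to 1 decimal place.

Over one 49-h interval, 49/41 ≈ 1.1951 half-lives elapse, leaving f ≈ 0.4367 of each dose.
At steady state, accumulation factor R = 1/(1 − e^(−kτ)) ≈ 1.7753.
Each bolus raises the concentration by D/Vd = 2284/30 ≈ 76.133 mg/L.
Cmax,ss = C₀/(1 − f) ≈ 76.133/0.5633 ≈ 135.155 mg/L.
Peak 135.2 mg/L vs MTC 150 mg/L: below toxic threshold.

135.2 mg/L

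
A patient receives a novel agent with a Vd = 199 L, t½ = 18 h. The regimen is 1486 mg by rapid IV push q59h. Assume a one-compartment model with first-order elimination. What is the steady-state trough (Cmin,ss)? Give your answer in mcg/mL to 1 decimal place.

τ/t½ = 59/18 ≈ 3.2778, so fraction remaining f = (1/2)^(59/18) ≈ 0.1031.
Each bolus raises the concentration by D/Vd = 1486/199 ≈ 7.467 mcg/mL.
Steady-state trough Cmin,ss = C₀·f/(1−f) ≈ 7.467 × 0.1031/0.8969 ≈ 0.858 mcg/mL.

0.9 mcg/mL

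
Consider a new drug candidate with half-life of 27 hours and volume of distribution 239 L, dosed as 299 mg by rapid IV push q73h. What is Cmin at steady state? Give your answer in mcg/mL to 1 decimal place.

τ/t½ = 73/27 ≈ 2.7037, so fraction remaining f = (1/2)^(73/27) ≈ 0.1535.
At steady state, accumulation factor R = 1/(1 − e^(−kτ)) ≈ 1.1813.
Each bolus raises the concentration by D/Vd = 299/239 ≈ 1.251 mcg/mL.
Steady-state peak Cmax,ss = C₀·R ≈ 1.251 × 1.1813 ≈ 1.478 mcg/mL.
Steady-state trough Cmin,ss = Cmax,ss·f ≈ 1.478 × 0.1535 ≈ 0.227 mcg/mL.

0.2 mcg/mL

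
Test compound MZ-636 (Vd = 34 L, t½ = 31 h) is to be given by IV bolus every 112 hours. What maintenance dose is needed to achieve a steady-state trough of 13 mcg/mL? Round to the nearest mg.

4966 mg

τ/t½ = 112/31 ≈ 3.6129, so f = (1/2)^(112/31) ≈ 0.081735.
Cmin,ss = (D/Vd)·f/(1−f), so D = Cmin,ss·Vd·(1−f)/f.
D = 13 × 34 × (1−f)/f ≈ 13 × 34 × 11.23466 ≈ 4965.72 mg.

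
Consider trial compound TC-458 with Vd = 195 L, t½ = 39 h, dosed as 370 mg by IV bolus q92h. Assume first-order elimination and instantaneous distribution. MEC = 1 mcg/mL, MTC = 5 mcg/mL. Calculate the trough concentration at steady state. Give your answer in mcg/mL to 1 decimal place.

Over one 92-h interval, 92/39 ≈ 2.359 half-lives elapse, leaving f ≈ 0.1949 of each dose.
Single-dose peak C₀ = D/Vd = 370/195 ≈ 1.897 mcg/mL.
Steady-state trough Cmin,ss = C₀·f/(1−f) ≈ 1.897 × 0.1949/0.8051 ≈ 0.459 mcg/mL.
Trough 0.5 mcg/mL vs MEC 1 mcg/mL: subtherapeutic.

0.5 mcg/mL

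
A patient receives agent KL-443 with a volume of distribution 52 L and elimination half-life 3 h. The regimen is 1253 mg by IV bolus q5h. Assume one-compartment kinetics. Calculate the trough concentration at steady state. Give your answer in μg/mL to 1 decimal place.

11.1 μg/mL

k = ln2/t½ = ln2/3 ≈ 0.231049 h⁻¹; fraction remaining f = e^(−kτ) = e^(−0.231049×5) ≈ 0.3150.
Accumulation ratio R = 1/(1 − f) ≈ 1/0.6850 ≈ 1.4599.
Single-dose peak C₀ = D/Vd = 1253/52 ≈ 24.096 μg/mL.
Steady-state peak Cmax,ss = C₀·R ≈ 24.096 × 1.4599 ≈ 35.178 μg/mL.
One interval later, Cmin,ss = Cmax,ss·e^(−kτ) ≈ 35.178 × 0.3150 ≈ 11.081 μg/mL.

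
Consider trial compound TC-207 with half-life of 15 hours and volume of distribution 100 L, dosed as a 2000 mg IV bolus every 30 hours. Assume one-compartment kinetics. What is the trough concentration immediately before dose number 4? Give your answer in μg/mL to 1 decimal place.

6.6 μg/mL

f = (1/2)^(τ/t½) = (1/2)^(30/15) ≈ 0.2500.
C₀ = D/Vd = 2000/100 ≈ 20.000 μg/mL.
Before the 4th dose, 3 doses have been given. Superposition: Cmin = C₀·(f + f² + … + f^3).
≈ 20.000 × (0.2500 + 0.0625 + 0.0156) ≈ 20.000 × 0.3281 ≈ 6.562 μg/mL.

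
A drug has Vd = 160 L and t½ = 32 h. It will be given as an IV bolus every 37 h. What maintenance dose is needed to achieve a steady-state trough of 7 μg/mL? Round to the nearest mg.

τ/t½ = 37/32 ≈ 1.1562, so f = (1/2)^(37/32) ≈ 0.448677.
Cmin,ss = (D/Vd)·f/(1−f), so D = Cmin,ss·Vd·(1−f)/f.
D = 7 × 160 × (1−f)/f ≈ 7 × 160 × 1.22877 ≈ 1376.22 mg.

1376 mg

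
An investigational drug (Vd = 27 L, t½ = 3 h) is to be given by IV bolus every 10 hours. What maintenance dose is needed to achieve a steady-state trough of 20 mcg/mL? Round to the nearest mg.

τ/t½ = 10/3 ≈ 3.3333, so f = (1/2)^(10/3) ≈ 0.099213.
Cmin,ss = (D/Vd)·f/(1−f), so D = Cmin,ss·Vd·(1−f)/f.
D = 20 × 27 × (1−f)/f ≈ 20 × 27 × 9.07932 ≈ 4902.83 mg.

4903 mg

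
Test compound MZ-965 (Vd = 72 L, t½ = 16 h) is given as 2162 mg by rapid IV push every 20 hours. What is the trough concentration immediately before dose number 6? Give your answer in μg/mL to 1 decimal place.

f = (1/2)^(τ/t½) = (1/2)^(20/16) ≈ 0.4204.
C₀ = D/Vd = 2162/72 ≈ 30.028 μg/mL.
Before the 6th dose, 5 doses have been given. Superposition: Cmin = C₀·(f + f² + … + f^5).
≈ 30.028 × (0.4204 + 0.1767 + 0.0743 + 0.0312 + 0.0131) ≈ 30.028 × 0.7157 ≈ 21.491 μg/mL.

21.5 μg/mL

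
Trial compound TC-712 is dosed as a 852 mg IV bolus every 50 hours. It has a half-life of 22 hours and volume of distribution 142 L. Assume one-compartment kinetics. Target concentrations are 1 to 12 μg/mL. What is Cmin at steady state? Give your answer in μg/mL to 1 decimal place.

k = ln2/t½ = ln2/22 ≈ 0.031507 h⁻¹; fraction remaining f = e^(−kτ) = e^(−0.031507×50) ≈ 0.2069.
Accumulation ratio R = 1/(1 − f) ≈ 1/0.7931 ≈ 1.2609.
Each bolus raises the concentration by D/Vd = 852/142 ≈ 6.000 μg/mL.
Cmax,ss = C₀/(1 − f) ≈ 6.000/0.7931 ≈ 7.565 μg/mL.
Steady-state trough Cmin,ss = Cmax,ss·f ≈ 7.565 × 0.2069 ≈ 1.565 μg/mL.
Trough 1.6 μg/mL vs MEC 1 μg/mL: adequate.

1.6 μg/mL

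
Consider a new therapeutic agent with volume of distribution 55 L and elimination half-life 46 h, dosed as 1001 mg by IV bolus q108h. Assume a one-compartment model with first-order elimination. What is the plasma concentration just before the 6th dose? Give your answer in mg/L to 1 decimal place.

f = (1/2)^(τ/t½) = (1/2)^(108/46) ≈ 0.1964.
C₀ = D/Vd = 1001/55 ≈ 18.200 mg/L.
Before the 6th dose, 5 doses have been given. Superposition: Cmin = C₀·(f + f² + … + f^5).
≈ 18.200 × (0.1964 + 0.0386 + 0.0076 + 0.0015 + 0.0003) ≈ 18.200 × 0.2444 ≈ 4.448 mg/L.

4.4 mg/L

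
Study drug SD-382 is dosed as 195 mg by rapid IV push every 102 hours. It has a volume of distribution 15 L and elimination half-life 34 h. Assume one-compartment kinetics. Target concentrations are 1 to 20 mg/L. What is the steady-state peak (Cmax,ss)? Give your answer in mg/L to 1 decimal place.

14.9 mg/L

τ = 102 h = 3 half-lives, so f = (1/2)^3 = 0.125.
At steady state, R = 1/(1 − 0.125) = 8/7.
Single-dose peak C₀ = D/Vd = 195/15 = 13 mg/L.
Steady-state peak Cmax,ss = C₀·R = 13 × 8/7 ≈ 14.857 mg/L.
Peak 14.9 mg/L vs MTC 20 mg/L: below toxic threshold.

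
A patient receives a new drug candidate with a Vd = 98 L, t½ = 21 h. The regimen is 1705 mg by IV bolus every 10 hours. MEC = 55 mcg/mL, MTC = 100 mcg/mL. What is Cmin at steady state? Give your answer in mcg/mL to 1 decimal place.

44.5 mcg/mL

Over one 10-h interval, 10/21 ≈ 0.47619 half-lives elapse, leaving f ≈ 0.7189 of each dose.
Single-dose peak C₀ = D/Vd = 1705/98 ≈ 17.398 mcg/mL.
Steady-state trough Cmin,ss = C₀·f/(1−f) ≈ 17.398 × 0.7189/0.2811 ≈ 44.495 mcg/mL.
Trough 44.5 mcg/mL vs MEC 55 mcg/mL: subtherapeutic.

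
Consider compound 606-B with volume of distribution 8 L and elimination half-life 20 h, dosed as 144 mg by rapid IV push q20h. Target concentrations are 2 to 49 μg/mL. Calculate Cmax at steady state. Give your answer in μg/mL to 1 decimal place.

The dosing interval is 1 half-life, so f = 2^(−1) = 0.5.
Accumulation ratio R = 1/(1 − f) = 1/0.5 = 2/1.
Single-dose peak C₀ = D/Vd = 144/8 = 18 μg/mL.
Steady-state peak Cmax,ss = C₀·R = 18 × 2/1 ≈ 36.000 μg/mL.
Peak 36.0 μg/mL vs MTC 49 μg/mL: below toxic threshold.

36.0 μg/mL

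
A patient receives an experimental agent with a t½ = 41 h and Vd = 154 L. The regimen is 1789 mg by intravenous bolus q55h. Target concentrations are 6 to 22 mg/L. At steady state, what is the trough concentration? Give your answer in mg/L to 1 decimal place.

k = ln2/t½ = ln2/41 ≈ 0.016906 h⁻¹; fraction remaining f = e^(−kτ) = e^(−0.016906×55) ≈ 0.3946.
Single-dose peak C₀ = D/Vd = 1789/154 ≈ 11.617 mg/L.
Steady-state trough Cmin,ss = C₀·f/(1−f) ≈ 11.617 × 0.3946/0.6054 ≈ 7.572 mg/L.
Trough 7.6 mg/L vs MEC 6 mg/L: adequate.

7.6 mg/L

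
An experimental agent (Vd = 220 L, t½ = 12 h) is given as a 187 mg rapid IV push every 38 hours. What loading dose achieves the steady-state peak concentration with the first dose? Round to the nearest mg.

210 mg

f = (1/2)^(38/12) ≈ 0.111362; accumulation ratio R = 1/(1−f) ≈ 1.12532.
Loading dose to hit Cmax,ss on first dose: D_load = D_maint·R ≈ 187 × 1.12532 ≈ 210.43 mg.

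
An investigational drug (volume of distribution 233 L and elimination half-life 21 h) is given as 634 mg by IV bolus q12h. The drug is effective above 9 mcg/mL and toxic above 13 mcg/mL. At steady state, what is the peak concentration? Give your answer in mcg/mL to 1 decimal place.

τ/t½ = 12/21 ≈ 0.57143, so fraction remaining f = (1/2)^(12/21) ≈ 0.6730.
Accumulation ratio R = 1/(1 − f) ≈ 1/0.3270 ≈ 3.0581.
Single-dose peak C₀ = D/Vd = 634/233 ≈ 2.721 mcg/mL.
Steady-state peak Cmax,ss = C₀·R ≈ 2.721 × 3.0581 ≈ 8.321 mcg/mL.
Peak 8.3 mcg/mL vs MTC 13 mcg/mL: below toxic threshold.

8.3 mcg/mL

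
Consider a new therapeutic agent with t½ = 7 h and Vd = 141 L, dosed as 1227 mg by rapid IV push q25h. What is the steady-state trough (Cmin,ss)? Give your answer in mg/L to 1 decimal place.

0.8 mg/L

τ/t½ = 25/7 ≈ 3.5714, so fraction remaining f = (1/2)^(25/7) ≈ 0.0841.
Accumulation ratio R = 1/(1 − f) ≈ 1/0.9159 ≈ 1.0918.
Single-dose peak C₀ = D/Vd = 1227/141 ≈ 8.702 mg/L.
Steady-state peak Cmax,ss = C₀·R ≈ 8.702 × 1.0918 ≈ 9.501 mg/L.
One interval later, Cmin,ss = Cmax,ss·e^(−kτ) ≈ 9.501 × 0.0841 ≈ 0.799 mg/L.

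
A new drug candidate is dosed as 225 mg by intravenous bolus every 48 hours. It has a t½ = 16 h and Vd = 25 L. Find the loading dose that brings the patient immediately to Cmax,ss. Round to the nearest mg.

f = (1/2)^(48/16) ≈ 0.125000; accumulation ratio R = 1/(1−f) ≈ 1.14286.
Loading dose to hit Cmax,ss on first dose: D_load = D_maint·R ≈ 225 × 1.14286 ≈ 257.14 mg.

257 mg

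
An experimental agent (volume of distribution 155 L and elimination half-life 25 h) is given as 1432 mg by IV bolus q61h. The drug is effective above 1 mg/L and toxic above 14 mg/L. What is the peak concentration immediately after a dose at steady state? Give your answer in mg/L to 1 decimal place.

τ/t½ = 61/25 ≈ 2.44, so fraction remaining f = (1/2)^(61/25) ≈ 0.1843.
At steady state, accumulation factor R = 1/(1 − e^(−kτ)) ≈ 1.2259.
Single-dose peak C₀ = D/Vd = 1432/155 ≈ 9.239 mg/L.
Cmax,ss = C₀/(1 − f) ≈ 9.239/0.8157 ≈ 11.326 mg/L.
Peak 11.3 mg/L vs MTC 14 mg/L: below toxic threshold.

11.3 mg/L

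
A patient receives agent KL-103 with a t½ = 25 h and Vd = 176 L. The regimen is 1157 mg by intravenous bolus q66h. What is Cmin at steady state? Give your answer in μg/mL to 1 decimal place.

Over one 66-h interval, 66/25 ≈ 2.64 half-lives elapse, leaving f ≈ 0.1604 of each dose.
Each bolus raises the concentration by D/Vd = 1157/176 ≈ 6.574 μg/mL.
Steady-state trough Cmin,ss = C₀·f/(1−f) ≈ 6.574 × 0.1604/0.8396 ≈ 1.256 μg/mL.

1.3 μg/mL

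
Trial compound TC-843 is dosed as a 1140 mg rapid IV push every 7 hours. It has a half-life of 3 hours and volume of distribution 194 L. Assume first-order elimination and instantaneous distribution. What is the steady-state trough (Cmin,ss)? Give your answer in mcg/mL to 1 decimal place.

Over one 7-h interval, 7/3 ≈ 2.3333 half-lives elapse, leaving f ≈ 0.1984 of each dose.
At steady state, accumulation factor R = 1/(1 − e^(−kτ)) ≈ 1.2475.
Each bolus raises the concentration by D/Vd = 1140/194 ≈ 5.876 mcg/mL.
Steady-state peak Cmax,ss = C₀·R ≈ 5.876 × 1.2475 ≈ 7.330 mcg/mL.
One interval later, Cmin,ss = Cmax,ss·e^(−kτ) ≈ 7.330 × 0.1984 ≈ 1.454 mcg/mL.

1.5 mcg/mL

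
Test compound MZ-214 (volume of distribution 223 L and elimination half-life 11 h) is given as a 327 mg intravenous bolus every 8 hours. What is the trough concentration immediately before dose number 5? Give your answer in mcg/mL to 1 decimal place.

f = (1/2)^(τ/t½) = (1/2)^(8/11) ≈ 0.6040.
C₀ = D/Vd = 327/223 ≈ 1.466 mcg/mL.
Before the 5th dose, 4 doses have been given. Superposition: Cmin = C₀·(f + f² + … + f^4).
≈ 1.466 × (0.6040 + 0.3648 + 0.2203 + 0.1331) ≈ 1.466 × 1.3222 ≈ 1.938 mcg/mL.

1.9 mcg/mL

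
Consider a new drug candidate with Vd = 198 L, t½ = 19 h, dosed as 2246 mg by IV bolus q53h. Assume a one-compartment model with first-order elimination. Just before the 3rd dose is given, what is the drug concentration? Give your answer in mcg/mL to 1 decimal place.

1.9 mcg/mL

f = (1/2)^(τ/t½) = (1/2)^(53/19) ≈ 0.1446.
C₀ = D/Vd = 2246/198 ≈ 11.343 mcg/mL.
Before the 3rd dose, 2 doses have been given. Superposition: Cmin = C₀·(f + f²).
≈ 11.343 × (0.1446 + 0.0209) ≈ 11.343 × 0.1655 ≈ 1.877 mcg/mL.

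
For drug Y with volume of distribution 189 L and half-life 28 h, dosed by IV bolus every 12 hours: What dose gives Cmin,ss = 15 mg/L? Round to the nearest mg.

τ/t½ = 12/28 ≈ 0.42857, so f = (1/2)^(12/28) ≈ 0.742997.
Cmin,ss = (D/Vd)·f/(1−f), so D = Cmin,ss·Vd·(1−f)/f.
D = 15 × 189 × (1−f)/f ≈ 15 × 189 × 0.34590 ≈ 980.63 mg.

981 mg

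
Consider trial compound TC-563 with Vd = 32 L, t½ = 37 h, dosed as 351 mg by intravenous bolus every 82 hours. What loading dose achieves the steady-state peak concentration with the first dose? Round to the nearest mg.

f = (1/2)^(82/37) ≈ 0.215205; accumulation ratio R = 1/(1−f) ≈ 1.27422.
Loading dose to hit Cmax,ss on first dose: D_load = D_maint·R ≈ 351 × 1.27422 ≈ 447.25 mg.

447 mg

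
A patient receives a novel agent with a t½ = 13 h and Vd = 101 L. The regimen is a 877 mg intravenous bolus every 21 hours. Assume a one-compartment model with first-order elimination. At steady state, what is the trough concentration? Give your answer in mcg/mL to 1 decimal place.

4.2 mcg/mL

Over one 21-h interval, 21/13 ≈ 1.6154 half-lives elapse, leaving f ≈ 0.3264 of each dose.
Accumulation ratio R = 1/(1 − f) ≈ 1/0.6736 ≈ 1.4846.
Each bolus raises the concentration by D/Vd = 877/101 ≈ 8.683 mcg/mL.
Steady-state peak Cmax,ss = C₀·R ≈ 8.683 × 1.4846 ≈ 12.891 mcg/mL.
Steady-state trough Cmin,ss = Cmax,ss·f ≈ 12.891 × 0.3264 ≈ 4.208 mcg/mL.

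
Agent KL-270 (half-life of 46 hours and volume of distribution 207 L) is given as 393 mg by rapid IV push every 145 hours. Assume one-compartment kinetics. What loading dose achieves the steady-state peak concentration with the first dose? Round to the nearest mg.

443 mg

f = (1/2)^(145/46) ≈ 0.112487; accumulation ratio R = 1/(1−f) ≈ 1.12674.
Loading dose to hit Cmax,ss on first dose: D_load = D_maint·R ≈ 393 × 1.12674 ≈ 442.81 mg.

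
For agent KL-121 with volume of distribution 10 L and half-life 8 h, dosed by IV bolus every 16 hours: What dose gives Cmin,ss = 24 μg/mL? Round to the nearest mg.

τ/t½ = 16/8 ≈ 2, so f = (1/2)^(16/8) ≈ 0.250000.
Cmin,ss = (D/Vd)·f/(1−f), so D = Cmin,ss·Vd·(1−f)/f.
D = 24 × 10 × (1−f)/f ≈ 24 × 10 × 3.00000 ≈ 720.00 mg.

720 mg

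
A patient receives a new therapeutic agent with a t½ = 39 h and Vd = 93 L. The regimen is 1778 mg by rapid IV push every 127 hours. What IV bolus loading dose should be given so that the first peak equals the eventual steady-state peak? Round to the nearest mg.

1986 mg

f = (1/2)^(127/39) ≈ 0.104646; accumulation ratio R = 1/(1−f) ≈ 1.11688.
Loading dose to hit Cmax,ss on first dose: D_load = D_maint·R ≈ 1778 × 1.11688 ≈ 1985.81 mg.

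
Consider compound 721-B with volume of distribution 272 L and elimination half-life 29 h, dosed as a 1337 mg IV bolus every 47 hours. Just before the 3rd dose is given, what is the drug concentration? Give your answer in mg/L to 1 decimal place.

f = (1/2)^(τ/t½) = (1/2)^(47/29) ≈ 0.3252.
C₀ = D/Vd = 1337/272 ≈ 4.915 mg/L.
Before the 3rd dose, 2 doses have been given. Superposition: Cmin = C₀·(f + f²).
≈ 4.915 × (0.3252 + 0.1058) ≈ 4.915 × 0.4310 ≈ 2.118 mg/L.

2.1 mg/L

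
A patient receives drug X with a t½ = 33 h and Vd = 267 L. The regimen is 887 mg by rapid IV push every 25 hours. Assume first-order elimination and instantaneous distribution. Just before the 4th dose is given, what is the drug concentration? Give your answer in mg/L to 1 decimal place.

f = (1/2)^(τ/t½) = (1/2)^(25/33) ≈ 0.5915.
C₀ = D/Vd = 887/267 ≈ 3.322 mg/L.
Before the 4th dose, 3 doses have been given. Superposition: Cmin = C₀·(f + f² + … + f^3).
≈ 3.322 × (0.5915 + 0.3499 + 0.2069) ≈ 3.322 × 1.1483 ≈ 3.815 mg/L.

3.8 mg/L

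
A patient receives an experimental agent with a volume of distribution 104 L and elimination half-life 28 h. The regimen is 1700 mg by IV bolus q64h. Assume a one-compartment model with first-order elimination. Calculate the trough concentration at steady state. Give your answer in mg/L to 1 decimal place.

τ/t½ = 64/28 ≈ 2.2857, so fraction remaining f = (1/2)^(64/28) ≈ 0.2051.
Each bolus raises the concentration by D/Vd = 1700/104 ≈ 16.346 mg/L.
Steady-state trough Cmin,ss = C₀·f/(1−f) ≈ 16.346 × 0.2051/0.7949 ≈ 4.218 mg/L.

4.2 mg/L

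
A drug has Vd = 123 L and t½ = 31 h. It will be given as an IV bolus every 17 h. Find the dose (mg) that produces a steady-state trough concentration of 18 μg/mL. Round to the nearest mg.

1024 mg

τ/t½ = 17/31 ≈ 0.54839, so f = (1/2)^(17/31) ≈ 0.683784.
Cmin,ss = (D/Vd)·f/(1−f), so D = Cmin,ss·Vd·(1−f)/f.
D = 18 × 123 × (1−f)/f ≈ 18 × 123 × 0.46245 ≈ 1023.86 mg.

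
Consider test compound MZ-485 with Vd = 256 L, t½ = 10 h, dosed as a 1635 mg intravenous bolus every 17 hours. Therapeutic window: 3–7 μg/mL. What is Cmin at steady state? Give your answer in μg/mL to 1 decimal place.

τ/t½ = 17/10 ≈ 1.7, so fraction remaining f = (1/2)^(17/10) ≈ 0.3078.
Accumulation ratio R = 1/(1 − f) ≈ 1/0.6922 ≈ 1.4447.
Each bolus raises the concentration by D/Vd = 1635/256 ≈ 6.387 μg/mL.
Steady-state peak Cmax,ss = C₀·R ≈ 6.387 × 1.4447 ≈ 9.227 μg/mL.
Steady-state trough Cmin,ss = Cmax,ss·f ≈ 9.227 × 0.3078 ≈ 2.840 μg/mL.
Trough 2.8 μg/mL vs MEC 3 μg/mL: subtherapeutic.

2.8 μg/mL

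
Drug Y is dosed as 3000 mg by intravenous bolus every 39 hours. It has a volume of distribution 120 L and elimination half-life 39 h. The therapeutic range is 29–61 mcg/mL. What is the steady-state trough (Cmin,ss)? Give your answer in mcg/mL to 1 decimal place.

25.0 mcg/mL

The dosing interval is 1 half-life, so f = 2^(−1) = 0.5.
Accumulation ratio R = 1/(1 − f) = 1/0.5 = 2/1.
Single-dose peak C₀ = D/Vd = 3000/120 = 25 mcg/mL.
Steady-state peak Cmax,ss = C₀·R = 25 × 2/1 ≈ 50.000 mcg/mL.
Steady-state trough Cmin,ss = Cmax,ss·f ≈ 50.000 × 0.5 ≈ 25.000 mcg/mL.
Trough 25.0 mcg/mL vs MEC 29 mcg/mL: subtherapeutic.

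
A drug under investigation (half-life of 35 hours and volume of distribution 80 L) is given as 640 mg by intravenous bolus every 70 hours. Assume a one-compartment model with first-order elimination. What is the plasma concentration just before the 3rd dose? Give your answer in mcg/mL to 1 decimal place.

f = (1/2)^(τ/t½) = (1/2)^(70/35) ≈ 0.2500.
C₀ = D/Vd = 640/80 ≈ 8.000 mcg/mL.
Before the 3rd dose, 2 doses have been given. Superposition: Cmin = C₀·(f + f²).
≈ 8.000 × (0.2500 + 0.0625) ≈ 8.000 × 0.3125 ≈ 2.500 mcg/mL.

2.5 mcg/mL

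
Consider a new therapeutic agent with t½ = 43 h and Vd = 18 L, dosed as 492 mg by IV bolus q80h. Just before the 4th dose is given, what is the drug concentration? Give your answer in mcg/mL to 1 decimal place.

10.2 mcg/mL

f = (1/2)^(τ/t½) = (1/2)^(80/43) ≈ 0.2754.
C₀ = D/Vd = 492/18 ≈ 27.333 mcg/mL.
Before the 4th dose, 3 doses have been given. Superposition: Cmin = C₀·(f + f² + … + f^3).
≈ 27.333 × (0.2754 + 0.0758 + 0.0209) ≈ 27.333 × 0.3721 ≈ 10.171 mcg/mL.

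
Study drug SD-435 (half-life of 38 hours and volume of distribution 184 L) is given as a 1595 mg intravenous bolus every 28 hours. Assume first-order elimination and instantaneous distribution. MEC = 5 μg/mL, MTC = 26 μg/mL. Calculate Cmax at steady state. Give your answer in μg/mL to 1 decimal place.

τ/t½ = 28/38 ≈ 0.73684, so fraction remaining f = (1/2)^(28/38) ≈ 0.6001.
At steady state, accumulation factor R = 1/(1 − e^(−kτ)) ≈ 2.5006.
Each bolus raises the concentration by D/Vd = 1595/184 ≈ 8.668 μg/mL.
Steady-state peak Cmax,ss = C₀·R ≈ 8.668 × 2.5006 ≈ 21.675 μg/mL.
Peak 21.7 μg/mL vs MTC 26 μg/mL: below toxic threshold.

21.7 μg/mL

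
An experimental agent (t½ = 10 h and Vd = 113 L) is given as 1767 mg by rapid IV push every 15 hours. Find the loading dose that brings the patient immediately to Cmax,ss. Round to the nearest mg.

f = (1/2)^(15/10) ≈ 0.353553; accumulation ratio R = 1/(1−f) ≈ 1.54692.
Loading dose to hit Cmax,ss on first dose: D_load = D_maint·R ≈ 1767 × 1.54692 ≈ 2733.41 mg.

2733 mg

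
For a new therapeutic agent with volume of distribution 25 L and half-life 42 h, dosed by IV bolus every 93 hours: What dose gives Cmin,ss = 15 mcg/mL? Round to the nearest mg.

τ/t½ = 93/42 ≈ 2.2143, so f = (1/2)^(93/42) ≈ 0.215493.
Cmin,ss = (D/Vd)·f/(1−f), so D = Cmin,ss·Vd·(1−f)/f.
D = 15 × 25 × (1−f)/f ≈ 15 × 25 × 3.64052 ≈ 1365.19 mg.

1365 mg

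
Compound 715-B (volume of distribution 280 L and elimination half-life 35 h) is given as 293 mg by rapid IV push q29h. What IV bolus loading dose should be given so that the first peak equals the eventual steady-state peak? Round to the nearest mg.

671 mg

f = (1/2)^(29/35) ≈ 0.563087; accumulation ratio R = 1/(1−f) ≈ 2.28879.
Loading dose to hit Cmax,ss on first dose: D_load = D_maint·R ≈ 293 × 2.28879 ≈ 670.62 mg.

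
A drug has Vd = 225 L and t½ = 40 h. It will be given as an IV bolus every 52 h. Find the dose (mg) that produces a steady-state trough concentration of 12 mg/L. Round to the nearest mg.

3948 mg

τ/t½ = 52/40 ≈ 1.3, so f = (1/2)^(52/40) ≈ 0.406126.
Cmin,ss = (D/Vd)·f/(1−f), so D = Cmin,ss·Vd·(1−f)/f.
D = 12 × 225 × (1−f)/f ≈ 12 × 225 × 1.46229 ≈ 3948.18 mg.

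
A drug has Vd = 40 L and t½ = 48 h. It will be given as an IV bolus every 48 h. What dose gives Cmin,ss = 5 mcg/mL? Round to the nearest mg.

200 mg

τ/t½ = 48/48 ≈ 1, so f = (1/2)^(48/48) ≈ 0.500000.
Cmin,ss = (D/Vd)·f/(1−f), so D = Cmin,ss·Vd·(1−f)/f.
D = 5 × 40 × (1−f)/f ≈ 5 × 40 × 1.00000 ≈ 200.00 mg.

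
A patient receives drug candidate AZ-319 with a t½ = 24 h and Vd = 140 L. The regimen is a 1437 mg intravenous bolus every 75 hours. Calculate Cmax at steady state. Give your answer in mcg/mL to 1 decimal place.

k = ln2/t½ = ln2/24 ≈ 0.028881 h⁻¹; fraction remaining f = e^(−kτ) = e^(−0.028881×75) ≈ 0.1146.
Accumulation ratio R = 1/(1 − f) ≈ 1/0.8854 ≈ 1.1294.
Each bolus raises the concentration by D/Vd = 1437/140 ≈ 10.264 mcg/mL.
Steady-state peak Cmax,ss = C₀·R ≈ 10.264 × 1.1294 ≈ 11.592 mcg/mL.

11.6 mcg/mL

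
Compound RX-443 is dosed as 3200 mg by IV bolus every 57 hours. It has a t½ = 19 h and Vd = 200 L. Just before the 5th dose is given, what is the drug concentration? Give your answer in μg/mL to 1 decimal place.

2.3 μg/mL

f = (1/2)^(τ/t½) = (1/2)^(57/19) ≈ 0.1250.
C₀ = D/Vd = 3200/200 ≈ 16.000 μg/mL.
Before the 5th dose, 4 doses have been given. Superposition: Cmin = C₀·(f + f² + … + f^4).
≈ 16.000 × (0.1250 + 0.0156 + 0.0020 + 0.0002) ≈ 16.000 × 0.1428 ≈ 2.285 μg/mL.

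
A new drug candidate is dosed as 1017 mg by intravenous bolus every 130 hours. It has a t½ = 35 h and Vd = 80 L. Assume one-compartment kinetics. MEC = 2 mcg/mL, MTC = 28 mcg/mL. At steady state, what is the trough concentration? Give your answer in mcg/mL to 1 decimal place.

k = ln2/t½ = ln2/35 ≈ 0.019804 h⁻¹; fraction remaining f = e^(−kτ) = e^(−0.019804×130) ≈ 0.0762.
At steady state, accumulation factor R = 1/(1 − e^(−kτ)) ≈ 1.0825.
Each bolus raises the concentration by D/Vd = 1017/80 ≈ 12.713 mcg/mL.
Cmax,ss = C₀/(1 − f) ≈ 12.713/0.9238 ≈ 13.762 mcg/mL.
One interval later, Cmin,ss = Cmax,ss·e^(−kτ) ≈ 13.762 × 0.0762 ≈ 1.049 mcg/mL.
Trough 1.0 mcg/mL vs MEC 2 mcg/mL: subtherapeutic.

1.0 mcg/mL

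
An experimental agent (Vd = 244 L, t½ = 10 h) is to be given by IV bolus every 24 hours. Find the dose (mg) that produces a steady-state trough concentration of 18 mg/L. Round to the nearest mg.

τ/t½ = 24/10 ≈ 2.4, so f = (1/2)^(24/10) ≈ 0.189465.
Cmin,ss = (D/Vd)·f/(1−f), so D = Cmin,ss·Vd·(1−f)/f.
D = 18 × 244 × (1−f)/f ≈ 18 × 244 × 4.27802 ≈ 18789.06 mg.

18789 mg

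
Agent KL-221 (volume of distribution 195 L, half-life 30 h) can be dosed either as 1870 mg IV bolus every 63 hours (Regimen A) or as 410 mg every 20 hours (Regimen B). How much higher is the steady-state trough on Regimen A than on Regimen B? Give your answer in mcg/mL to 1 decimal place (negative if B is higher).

-0.7 mcg/mL

Regimen A: f = (1/2)^(63/30) ≈ 0.2333; Cmin,ss = (1870/195)·f/(1−f) ≈ 2.918 mcg/mL.
Regimen B: f = (1/2)^(20/30) ≈ 0.6300; Cmin,ss = (410/195)·f/(1−f) ≈ 3.580 mcg/mL.
Difference ≈ 2.918 − 3.580 ≈ -0.662 mcg/mL.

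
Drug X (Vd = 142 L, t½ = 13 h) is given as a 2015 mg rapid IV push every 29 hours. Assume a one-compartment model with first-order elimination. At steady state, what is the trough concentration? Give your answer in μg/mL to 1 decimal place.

k = ln2/t½ = ln2/13 ≈ 0.053319 h⁻¹; fraction remaining f = e^(−kτ) = e^(−0.053319×29) ≈ 0.2130.
Each bolus raises the concentration by D/Vd = 2015/142 ≈ 14.190 μg/mL.
Steady-state trough Cmin,ss = C₀·f/(1−f) ≈ 14.190 × 0.2130/0.7870 ≈ 3.840 μg/mL.

3.8 μg/mL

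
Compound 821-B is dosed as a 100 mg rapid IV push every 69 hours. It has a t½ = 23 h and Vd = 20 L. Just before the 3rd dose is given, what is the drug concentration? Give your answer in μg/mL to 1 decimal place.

f = (1/2)^(τ/t½) = (1/2)^(69/23) ≈ 0.1250.
C₀ = D/Vd = 100/20 ≈ 5.000 μg/mL.
Before the 3rd dose, 2 doses have been given. Superposition: Cmin = C₀·(f + f²).
≈ 5.000 × (0.1250 + 0.0156) ≈ 5.000 × 0.1406 ≈ 0.703 μg/mL.

0.7 μg/mL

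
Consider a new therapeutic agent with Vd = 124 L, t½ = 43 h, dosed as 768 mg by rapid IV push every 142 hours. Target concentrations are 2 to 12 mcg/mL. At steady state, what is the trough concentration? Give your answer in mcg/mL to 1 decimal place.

0.7 mcg/mL

k = ln2/t½ = ln2/43 ≈ 0.016120 h⁻¹; fraction remaining f = e^(−kτ) = e^(−0.016120×142) ≈ 0.1014.
Each bolus raises the concentration by D/Vd = 768/124 ≈ 6.194 mcg/mL.
Steady-state trough Cmin,ss = C₀·f/(1−f) ≈ 6.194 × 0.1014/0.8986 ≈ 0.699 mcg/mL.
Trough 0.7 mcg/mL vs MEC 2 mcg/mL: subtherapeutic.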